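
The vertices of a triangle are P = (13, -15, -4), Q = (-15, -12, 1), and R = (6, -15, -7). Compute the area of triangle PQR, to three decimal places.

60.587

PQ = (-28, 3, 5),  PR = (-7, 0, -3)
i: 3·(-3) - 5·0 = -9 - 0 = -9
j: 5·(-7) - (-28)·(-3) = -35 - 84 = -119
k: (-28)·0 - 3·(-7) = 0 - (-21) = 21
PQ × PR = (-9, -119, 21)
|PQ × PR| = √14683 ≈ 121.1734
area = ½ · 121.1734 ≈ 60.587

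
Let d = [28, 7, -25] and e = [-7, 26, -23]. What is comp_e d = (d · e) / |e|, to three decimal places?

15.842

d · e = 28·(-7) + 7·26 + (-25)·(-23) = -196 + 182 + 575 = 561
|e| = √(49 + 676 + 529) = √1254 ≈ 35.4119
comp_e d = 561 / √1254 ≈ 15.842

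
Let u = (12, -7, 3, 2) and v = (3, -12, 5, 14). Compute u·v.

u · v = 12·3 + (-7)·(-12) + 3·5 + 2·14 = 36 + 84 + 15 + 28 = 163

163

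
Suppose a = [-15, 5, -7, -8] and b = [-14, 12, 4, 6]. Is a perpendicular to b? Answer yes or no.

no

a · b = (-15)·(-14) + 5·12 + (-7)·4 + (-8)·6 = 210 + 60 - 28 - 48 = 194
Nonzero, so the vectors are not orthogonal.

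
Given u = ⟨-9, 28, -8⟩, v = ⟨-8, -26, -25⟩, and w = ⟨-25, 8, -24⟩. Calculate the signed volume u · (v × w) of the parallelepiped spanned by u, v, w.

v × w:
i: (-26)·(-24) - (-25)·8 = 624 - (-200) = 824
j: (-25)·(-25) - (-8)·(-24) = 625 - 192 = 433
k: (-8)·8 - (-26)·(-25) = -64 - 650 = -714
v × w = (824, 433, -714)
u · (v × w) = (-9)·824 + 28·433 + (-8)·(-714) = -7416 + 12124 + 5712 = 10420

10420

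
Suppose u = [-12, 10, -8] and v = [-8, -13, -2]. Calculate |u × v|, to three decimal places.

i: 10·(-2) - (-8)·(-13) = -20 - 104 = -124
j: (-8)·(-8) - (-12)·(-2) = 64 - 24 = 40
k: (-12)·(-13) - 10·(-8) = 156 - (-80) = 236
u × v = (-124, 40, 236)
|u × v| = √((-124)² + 40² + 236²) = √72672 ≈ 269.5774

269.577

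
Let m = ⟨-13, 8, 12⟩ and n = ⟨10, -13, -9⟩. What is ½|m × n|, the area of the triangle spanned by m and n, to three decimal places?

61.209

i: 8·(-9) - 12·(-13) = -72 - (-156) = 84
j: 12·10 - (-13)·(-9) = 120 - 117 = 3
k: (-13)·(-13) - 8·10 = 169 - 80 = 89
m × n = (84, 3, 89)
|m × n| = √(84² + 3² + 89²) = √14986 ≈ 122.4173
area = ½ · 122.4173 ≈ 61.209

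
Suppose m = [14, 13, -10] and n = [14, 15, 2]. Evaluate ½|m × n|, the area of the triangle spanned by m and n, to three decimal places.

i: 13·2 - (-10)·15 = 26 - (-150) = 176
j: (-10)·14 - 14·2 = -140 - 28 = -168
k: 14·15 - 13·14 = 210 - 182 = 28
m × n = (176, -168, 28)
|m × n| = √(176² + (-168)² + 28²) = √59984 ≈ 244.9163
area = ½ · 244.9163 ≈ 122.458

122.458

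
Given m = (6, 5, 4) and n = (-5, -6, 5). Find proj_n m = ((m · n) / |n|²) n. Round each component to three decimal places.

(2.326, 2.791, -2.326)

m · n = 6·(-5) + 5·(-6) + 4·5 = -30 - 30 + 20 = -40
|n|² = 25 + 36 + 25 = 86
proj_n m = (-40/86) · (-5, -6, 5) ≈ (2.326, 2.791, -2.326)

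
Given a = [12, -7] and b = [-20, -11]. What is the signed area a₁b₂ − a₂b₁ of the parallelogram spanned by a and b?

-272

12·(-11) - (-7)·(-20) = -132 - 140 = -272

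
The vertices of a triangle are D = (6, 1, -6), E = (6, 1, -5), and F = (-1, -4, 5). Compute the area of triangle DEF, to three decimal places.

4.301

DE = (0, 0, 1),  DF = (-7, -5, 11)
i: 0·11 - 1·(-5) = 0 - (-5) = 5
j: 1·(-7) - 0·11 = -7 - 0 = -7
k: 0·(-5) - 0·(-7) = 0 - 0 = 0
DE × DF = (5, -7, 0)
|DE × DF| = √74 ≈ 8.6023
area = ½ · 8.6023 ≈ 4.301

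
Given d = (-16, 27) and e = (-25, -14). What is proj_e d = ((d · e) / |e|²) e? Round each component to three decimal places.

d · e = (-16)·(-25) + 27·(-14) = 400 - 378 = 22
|e|² = 625 + 196 = 821
proj_e d = (22/821) · (-25, -14) ≈ (-0.670, -0.375)

(-0.670, -0.375)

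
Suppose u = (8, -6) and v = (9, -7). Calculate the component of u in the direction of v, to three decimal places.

9.998

u · v = 8·9 + (-6)·(-7) = 72 + 42 = 114
|v| = √(81 + 49) = √130 ≈ 11.4018
comp_v u = 114 / √130 ≈ 9.998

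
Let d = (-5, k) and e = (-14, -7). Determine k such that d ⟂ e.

10

d · e = (-5)·(-14) + k·(-7) = 70 - 7k
Set equal to 0: -7k = -70, so k = 10.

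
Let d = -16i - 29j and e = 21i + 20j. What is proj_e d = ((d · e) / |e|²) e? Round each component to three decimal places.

d · e = (-16)·21 + (-29)·20 = -336 - 580 = -916
|e|² = 441 + 400 = 841
proj_e d = (-916/841) · (21, 20) ≈ (-22.873, -21.784)

(-22.873, -21.784)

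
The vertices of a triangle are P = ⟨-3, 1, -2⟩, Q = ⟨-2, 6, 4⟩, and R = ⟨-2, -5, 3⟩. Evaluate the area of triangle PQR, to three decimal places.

30.996

PQ = (1, 5, 6),  PR = (1, -6, 5)
i: 5·5 - 6·(-6) = 25 - (-36) = 61
j: 6·1 - 1·5 = 6 - 5 = 1
k: 1·(-6) - 5·1 = -6 - 5 = -11
PQ × PR = (61, 1, -11)
|PQ × PR| = √3843 ≈ 61.9919
area = ½ · 61.9919 ≈ 30.996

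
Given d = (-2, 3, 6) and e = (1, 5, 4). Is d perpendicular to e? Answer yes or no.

d · e = (-2)·1 + 3·5 + 6·4 = -2 + 15 + 24 = 37
Nonzero, so the vectors are not orthogonal.

no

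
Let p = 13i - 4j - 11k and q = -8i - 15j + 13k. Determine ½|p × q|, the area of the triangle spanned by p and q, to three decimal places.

162.157

i: (-4)·13 - (-11)·(-15) = -52 - 165 = -217
j: (-11)·(-8) - 13·13 = 88 - 169 = -81
k: 13·(-15) - (-4)·(-8) = -195 - 32 = -227
p × q = (-217, -81, -227)
|p × q| = √((-217)² + (-81)² + (-227)²) = √105179 ≈ 324.3131
area = ½ · 324.3131 ≈ 162.157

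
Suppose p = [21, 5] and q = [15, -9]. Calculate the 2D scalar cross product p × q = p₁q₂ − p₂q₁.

-264

21·(-9) - 5·15 = -189 - 75 = -264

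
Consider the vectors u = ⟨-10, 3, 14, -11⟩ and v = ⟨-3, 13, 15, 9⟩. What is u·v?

u · v = (-10)·(-3) + 3·13 + 14·15 + (-11)·9 = 30 + 39 + 210 - 99 = 180

180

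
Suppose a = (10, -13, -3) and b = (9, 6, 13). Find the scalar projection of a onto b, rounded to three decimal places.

-1.597

a · b = 10·9 + (-13)·6 + (-3)·13 = 90 - 78 - 39 = -27
|b| = √(81 + 36 + 169) = √286 ≈ 16.9115
comp_b a = -27 / √286 ≈ -1.597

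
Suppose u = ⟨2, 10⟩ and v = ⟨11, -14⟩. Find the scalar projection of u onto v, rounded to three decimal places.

-6.628

u · v = 2·11 + 10·(-14) = 22 - 140 = -118
|v| = √(121 + 196) = √317 ≈ 17.8045
comp_v u = -118 / √317 ≈ -6.628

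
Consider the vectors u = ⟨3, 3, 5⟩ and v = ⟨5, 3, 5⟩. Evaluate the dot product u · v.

49

u · v = 3·5 + 3·3 + 5·5 = 15 + 9 + 25 = 49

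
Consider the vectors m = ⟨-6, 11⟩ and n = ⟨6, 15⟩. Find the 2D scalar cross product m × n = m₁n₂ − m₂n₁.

-156

(-6)·15 - 11·6 = -90 - 66 = -156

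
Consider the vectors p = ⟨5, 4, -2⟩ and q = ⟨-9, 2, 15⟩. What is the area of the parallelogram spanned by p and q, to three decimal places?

97.268

i: 4·15 - (-2)·2 = 60 - (-4) = 64
j: (-2)·(-9) - 5·15 = 18 - 75 = -57
k: 5·2 - 4·(-9) = 10 - (-36) = 46
p × q = (64, -57, 46)
|p × q| = √(64² + (-57)² + 46²) = √9461 ≈ 97.2677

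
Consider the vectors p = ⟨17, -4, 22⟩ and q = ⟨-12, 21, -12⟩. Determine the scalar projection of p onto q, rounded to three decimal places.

-20.444

p · q = 17·(-12) + (-4)·21 + 22·(-12) = -204 - 84 - 264 = -552
|q| = √(144 + 441 + 144) = √729 ≈ 27.0000
comp_q p = -552 / √729 ≈ -20.444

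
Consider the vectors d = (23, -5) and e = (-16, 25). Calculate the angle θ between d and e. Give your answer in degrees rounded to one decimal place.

134.9

d · e = 23·(-16) + (-5)·25 = -368 - 125 = -493
|d|² = 529 + 25 = 554,  |d| = √554 ≈ 23.537205
|e|² = 256 + 625 = 881,  |e| = √881 ≈ 29.681644
cos θ = -493 / (23.537205 · 29.681644) ≈ -0.70567
θ = arccos(-0.70567) ≈ 134.9°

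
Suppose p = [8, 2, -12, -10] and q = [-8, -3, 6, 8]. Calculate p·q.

-222

p · q = 8·(-8) + 2·(-3) + (-12)·6 + (-10)·8 = -64 - 6 - 72 - 80 = -222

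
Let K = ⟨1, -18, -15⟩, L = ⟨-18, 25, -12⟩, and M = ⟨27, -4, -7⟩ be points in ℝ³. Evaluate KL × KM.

(302, 230, -1384)

KL = (-19, 43, 3)
KM = (26, 14, 8)
i: 43·8 - 3·14 = 344 - 42 = 302
j: 3·26 - (-19)·8 = 78 - (-152) = 230
k: (-19)·14 - 43·26 = -266 - 1118 = -1384
KL × KM = (302, 230, -1384)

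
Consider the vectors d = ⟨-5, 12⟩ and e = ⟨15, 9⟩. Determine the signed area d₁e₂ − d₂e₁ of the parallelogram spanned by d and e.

-225

(-5)·9 - 12·15 = -45 - 180 = -225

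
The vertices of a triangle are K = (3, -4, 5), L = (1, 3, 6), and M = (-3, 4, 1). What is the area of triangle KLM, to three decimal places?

KL = (-2, 7, 1),  KM = (-6, 8, -4)
i: 7·(-4) - 1·8 = -28 - 8 = -36
j: 1·(-6) - (-2)·(-4) = -6 - 8 = -14
k: (-2)·8 - 7·(-6) = -16 - (-42) = 26
KL × KM = (-36, -14, 26)
|KL × KM| = √2168 ≈ 46.5618
area = ½ · 46.5618 ≈ 23.281

23.281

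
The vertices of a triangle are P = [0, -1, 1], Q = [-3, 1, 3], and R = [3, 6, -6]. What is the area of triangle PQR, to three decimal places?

20.845

PQ = (-3, 2, 2),  PR = (3, 7, -7)
i: 2·(-7) - 2·7 = -14 - 14 = -28
j: 2·3 - (-3)·(-7) = 6 - 21 = -15
k: (-3)·7 - 2·3 = -21 - 6 = -27
PQ × PR = (-28, -15, -27)
|PQ × PR| = √1738 ≈ 41.6893
area = ½ · 41.6893 ≈ 20.845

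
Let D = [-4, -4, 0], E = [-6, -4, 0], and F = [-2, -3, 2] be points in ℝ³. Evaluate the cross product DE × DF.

DE = (-2, 0, 0)
DF = (2, 1, 2)
i: 0·2 - 0·1 = 0 - 0 = 0
j: 0·2 - (-2)·2 = 0 - (-4) = 4
k: (-2)·1 - 0·2 = -2 - 0 = -2
DE × DF = (0, 4, -2)

(0, 4, -2)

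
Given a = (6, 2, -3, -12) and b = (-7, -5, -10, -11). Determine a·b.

a · b = 6·(-7) + 2·(-5) + (-3)·(-10) + (-12)·(-11) = -42 - 10 + 30 + 132 = 110

110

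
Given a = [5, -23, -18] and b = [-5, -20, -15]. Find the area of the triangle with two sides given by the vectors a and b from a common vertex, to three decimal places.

i: (-23)·(-15) - (-18)·(-20) = 345 - 360 = -15
j: (-18)·(-5) - 5·(-15) = 90 - (-75) = 165
k: 5·(-20) - (-23)·(-5) = -100 - 115 = -215
a × b = (-15, 165, -215)
|a × b| = √((-15)² + 165² + (-215)²) = √73675 ≈ 271.4314
area = ½ · 271.4314 ≈ 135.716

135.716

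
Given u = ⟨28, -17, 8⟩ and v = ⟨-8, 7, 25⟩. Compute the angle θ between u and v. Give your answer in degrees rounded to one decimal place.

99.0

u · v = 28·(-8) + (-17)·7 + 8·25 = -224 - 119 + 200 = -143
|u|² = 784 + 289 + 64 = 1137,  |u| = √1137 ≈ 33.719431
|v|² = 64 + 49 + 625 = 738,  |v| = √738 ≈ 27.166155
cos θ = -143 / (33.719431 · 27.166155) ≈ -0.15611
θ = arccos(-0.15611) ≈ 99.0°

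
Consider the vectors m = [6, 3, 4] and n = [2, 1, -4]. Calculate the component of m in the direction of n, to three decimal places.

m · n = 6·2 + 3·1 + 4·(-4) = 12 + 3 - 16 = -1
|n| = √(4 + 1 + 16) = √21 ≈ 4.5826
comp_n m = -1 / √21 ≈ -0.218

-0.218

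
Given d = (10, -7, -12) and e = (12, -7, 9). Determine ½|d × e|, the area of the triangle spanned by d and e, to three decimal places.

i: (-7)·9 - (-12)·(-7) = -63 - 84 = -147
j: (-12)·12 - 10·9 = -144 - 90 = -234
k: 10·(-7) - (-7)·12 = -70 - (-84) = 14
d × e = (-147, -234, 14)
|d × e| = √((-147)² + (-234)² + 14²) = √76561 ≈ 276.6966
area = ½ · 276.6966 ≈ 138.348

138.348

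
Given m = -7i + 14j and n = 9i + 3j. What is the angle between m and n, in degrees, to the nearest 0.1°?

98.1

m · n = (-7)·9 + 14·3 = -63 + 42 = -21
|m|² = 49 + 196 = 245,  |m| = √245 ≈ 15.652476
|n|² = 81 + 9 = 90,  |n| = √90 ≈ 9.486833
cos θ = -21 / (15.652476 · 9.486833) ≈ -0.14142
θ = arccos(-0.14142) ≈ 98.1°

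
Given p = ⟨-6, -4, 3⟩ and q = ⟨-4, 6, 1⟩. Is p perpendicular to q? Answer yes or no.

no

p · q = (-6)·(-4) + (-4)·6 + 3·1 = 24 - 24 + 3 = 3
Nonzero, so the vectors are not orthogonal.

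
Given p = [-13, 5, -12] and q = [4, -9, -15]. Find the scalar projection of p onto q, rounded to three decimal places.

p · q = (-13)·4 + 5·(-9) + (-12)·(-15) = -52 - 45 + 180 = 83
|q| = √(16 + 81 + 225) = √322 ≈ 17.9444
comp_q p = 83 / √322 ≈ 4.625

4.625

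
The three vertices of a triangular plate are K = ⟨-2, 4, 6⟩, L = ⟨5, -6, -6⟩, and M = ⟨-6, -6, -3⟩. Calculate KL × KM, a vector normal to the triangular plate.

KL = (7, -10, -12)
KM = (-4, -10, -9)
i: (-10)·(-9) - (-12)·(-10) = 90 - 120 = -30
j: (-12)·(-4) - 7·(-9) = 48 - (-63) = 111
k: 7·(-10) - (-10)·(-4) = -70 - 40 = -110
KL × KM = (-30, 111, -110)

(-30, 111, -110)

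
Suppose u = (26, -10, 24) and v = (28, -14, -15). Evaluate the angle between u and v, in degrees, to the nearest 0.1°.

66.5

u · v = 26·28 + (-10)·(-14) + 24·(-15) = 728 + 140 - 360 = 508
|u|² = 676 + 100 + 576 = 1352,  |u| = √1352 ≈ 36.769553
|v|² = 784 + 196 + 225 = 1205,  |v| = √1205 ≈ 34.713110
cos θ = 508 / (36.769553 · 34.713110) ≈ 0.39800
θ = arccos(0.39800) ≈ 66.5°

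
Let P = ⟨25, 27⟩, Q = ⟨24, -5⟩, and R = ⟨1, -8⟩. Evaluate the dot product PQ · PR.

PQ = Q − P = (-1, -32)
PR = R − P = (-24, -35)
PQ · PR = (-1)·(-24) + (-32)·(-35) = 24 + 1120 = 1144

1144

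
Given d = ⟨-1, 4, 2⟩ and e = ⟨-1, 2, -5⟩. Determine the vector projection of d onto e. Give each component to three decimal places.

(0.033, -0.067, 0.167)

d · e = (-1)·(-1) + 4·2 + 2·(-5) = 1 + 8 - 10 = -1
|e|² = 1 + 4 + 25 = 30
proj_e d = (-1/30) · (-1, 2, -5) ≈ (0.033, -0.067, 0.167)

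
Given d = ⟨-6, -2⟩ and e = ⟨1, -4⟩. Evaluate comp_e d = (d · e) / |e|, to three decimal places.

0.485

d · e = (-6)·1 + (-2)·(-4) = -6 + 8 = 2
|e| = √(1 + 16) = √17 ≈ 4.1231
comp_e d = 2 / √17 ≈ 0.485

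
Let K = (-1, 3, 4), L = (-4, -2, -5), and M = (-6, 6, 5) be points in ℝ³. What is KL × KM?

(22, 48, -34)

KL = (-3, -5, -9)
KM = (-5, 3, 1)
i: (-5)·1 - (-9)·3 = -5 - (-27) = 22
j: (-9)·(-5) - (-3)·1 = 45 - (-3) = 48
k: (-3)·3 - (-5)·(-5) = -9 - 25 = -34
KL × KM = (22, 48, -34)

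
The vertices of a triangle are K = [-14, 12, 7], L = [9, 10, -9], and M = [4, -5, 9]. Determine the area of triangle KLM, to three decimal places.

KL = (23, -2, -16),  KM = (18, -17, 2)
i: (-2)·2 - (-16)·(-17) = -4 - 272 = -276
j: (-16)·18 - 23·2 = -288 - 46 = -334
k: 23·(-17) - (-2)·18 = -391 - (-36) = -355
KL × KM = (-276, -334, -355)
|KL × KM| = √313757 ≈ 560.1402
area = ½ · 560.1402 ≈ 280.070

280.070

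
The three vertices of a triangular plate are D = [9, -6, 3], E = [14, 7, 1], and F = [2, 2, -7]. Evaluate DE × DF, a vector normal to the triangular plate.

DE = (5, 13, -2)
DF = (-7, 8, -10)
i: 13·(-10) - (-2)·8 = -130 - (-16) = -114
j: (-2)·(-7) - 5·(-10) = 14 - (-50) = 64
k: 5·8 - 13·(-7) = 40 - (-91) = 131
DE × DF = (-114, 64, 131)

(-114, 64, 131)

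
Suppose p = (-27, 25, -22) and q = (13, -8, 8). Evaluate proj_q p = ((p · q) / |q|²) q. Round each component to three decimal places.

(-31.822, 19.582, -19.582)

p · q = (-27)·13 + 25·(-8) + (-22)·8 = -351 - 200 - 176 = -727
|q|² = 169 + 64 + 64 = 297
proj_q p = (-727/297) · (13, -8, 8) ≈ (-31.822, 19.582, -19.582)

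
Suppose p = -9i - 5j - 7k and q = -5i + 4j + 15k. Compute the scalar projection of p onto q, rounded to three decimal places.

p · q = (-9)·(-5) + (-5)·4 + (-7)·15 = 45 - 20 - 105 = -80
|q| = √(25 + 16 + 225) = √266 ≈ 16.3095
comp_q p = -80 / √266 ≈ -4.905

-4.905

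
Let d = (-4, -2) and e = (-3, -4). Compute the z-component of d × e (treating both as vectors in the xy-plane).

10

(-4)·(-4) - (-2)·(-3) = 16 - 6 = 10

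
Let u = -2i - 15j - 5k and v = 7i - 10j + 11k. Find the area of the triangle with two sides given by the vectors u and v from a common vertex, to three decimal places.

i: (-15)·11 - (-5)·(-10) = -165 - 50 = -215
j: (-5)·7 - (-2)·11 = -35 - (-22) = -13
k: (-2)·(-10) - (-15)·7 = 20 - (-105) = 125
u × v = (-215, -13, 125)
|u × v| = √((-215)² + (-13)² + 125²) = √62019 ≈ 249.0361
area = ½ · 249.0361 ≈ 124.518

124.518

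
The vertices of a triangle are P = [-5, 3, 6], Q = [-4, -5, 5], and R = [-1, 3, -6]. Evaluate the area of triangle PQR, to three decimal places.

PQ = (1, -8, -1),  PR = (4, 0, -12)
i: (-8)·(-12) - (-1)·0 = 96 - 0 = 96
j: (-1)·4 - 1·(-12) = -4 - (-12) = 8
k: 1·0 - (-8)·4 = 0 - (-32) = 32
PQ × PR = (96, 8, 32)
|PQ × PR| = √10304 ≈ 101.5086
area = ½ · 101.5086 ≈ 50.754

50.754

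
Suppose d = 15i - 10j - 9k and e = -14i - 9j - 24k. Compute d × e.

i: (-10)·(-24) - (-9)·(-9) = 240 - 81 = 159
j: (-9)·(-14) - 15·(-24) = 126 - (-360) = 486
k: 15·(-9) - (-10)·(-14) = -135 - 140 = -275
d × e = (159, 486, -275)

(159, 486, -275)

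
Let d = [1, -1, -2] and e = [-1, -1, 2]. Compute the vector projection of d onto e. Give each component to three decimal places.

d · e = 1·(-1) + (-1)·(-1) + (-2)·2 = -1 + 1 - 4 = -4
|e|² = 1 + 1 + 4 = 6
proj_e d = (-4/6) · (-1, -1, 2) ≈ (0.667, 0.667, -1.333)

(0.667, 0.667, -1.333)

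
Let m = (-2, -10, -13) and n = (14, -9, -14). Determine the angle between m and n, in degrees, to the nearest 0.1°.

47.2

m · n = (-2)·14 + (-10)·(-9) + (-13)·(-14) = -28 + 90 + 182 = 244
|m|² = 4 + 100 + 169 = 273,  |m| = √273 ≈ 16.522712
|n|² = 196 + 81 + 196 = 473,  |n| = √473 ≈ 21.748563
cos θ = 244 / (16.522712 · 21.748563) ≈ 0.67901
θ = arccos(0.67901) ≈ 47.2°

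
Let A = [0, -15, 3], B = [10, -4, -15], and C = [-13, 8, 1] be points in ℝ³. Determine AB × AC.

AB = (10, 11, -18)
AC = (-13, 23, -2)
i: 11·(-2) - (-18)·23 = -22 - (-414) = 392
j: (-18)·(-13) - 10·(-2) = 234 - (-20) = 254
k: 10·23 - 11·(-13) = 230 - (-143) = 373
AB × AC = (392, 254, 373)

(392, 254, 373)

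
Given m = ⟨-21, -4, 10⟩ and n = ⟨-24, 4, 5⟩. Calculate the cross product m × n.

i: (-4)·5 - 10·4 = -20 - 40 = -60
j: 10·(-24) - (-21)·5 = -240 - (-105) = -135
k: (-21)·4 - (-4)·(-24) = -84 - 96 = -180
m × n = (-60, -135, -180)

(-60, -135, -180)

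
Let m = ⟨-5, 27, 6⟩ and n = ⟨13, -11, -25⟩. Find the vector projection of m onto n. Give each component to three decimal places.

(-7.274, 6.155, 13.989)

m · n = (-5)·13 + 27·(-11) + 6·(-25) = -65 - 297 - 150 = -512
|n|² = 169 + 121 + 625 = 915
proj_n m = (-512/915) · (13, -11, -25) ≈ (-7.274, 6.155, 13.989)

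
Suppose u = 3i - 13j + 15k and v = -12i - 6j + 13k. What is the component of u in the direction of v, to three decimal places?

u · v = 3·(-12) + (-13)·(-6) + 15·13 = -36 + 78 + 195 = 237
|v| = √(144 + 36 + 169) = √349 ≈ 18.6815
comp_v u = 237 / √349 ≈ 12.686

12.686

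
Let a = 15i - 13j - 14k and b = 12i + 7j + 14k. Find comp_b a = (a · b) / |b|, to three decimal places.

-5.425

a · b = 15·12 + (-13)·7 + (-14)·14 = 180 - 91 - 196 = -107
|b| = √(144 + 49 + 196) = √389 ≈ 19.7231
comp_b a = -107 / √389 ≈ -5.425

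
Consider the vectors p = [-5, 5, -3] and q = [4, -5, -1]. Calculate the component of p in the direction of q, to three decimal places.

-6.481

p · q = (-5)·4 + 5·(-5) + (-3)·(-1) = -20 - 25 + 3 = -42
|q| = √(16 + 25 + 1) = √42 ≈ 6.4807
comp_q p = -42 / √42 ≈ -6.481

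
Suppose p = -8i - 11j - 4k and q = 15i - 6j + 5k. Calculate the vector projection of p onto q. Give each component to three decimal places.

(-3.881, 1.552, -1.294)

p · q = (-8)·15 + (-11)·(-6) + (-4)·5 = -120 + 66 - 20 = -74
|q|² = 225 + 36 + 25 = 286
proj_q p = (-74/286) · (15, -6, 5) ≈ (-3.881, 1.552, -1.294)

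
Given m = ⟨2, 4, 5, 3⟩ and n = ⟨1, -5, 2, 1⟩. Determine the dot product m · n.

m · n = 2·1 + 4·(-5) + 5·2 + 3·1 = 2 - 20 + 10 + 3 = -5

-5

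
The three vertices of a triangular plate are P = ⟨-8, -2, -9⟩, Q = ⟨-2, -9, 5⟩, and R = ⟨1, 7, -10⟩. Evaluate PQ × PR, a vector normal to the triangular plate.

(-119, 132, 117)

PQ = (6, -7, 14)
PR = (9, 9, -1)
i: (-7)·(-1) - 14·9 = 7 - 126 = -119
j: 14·9 - 6·(-1) = 126 - (-6) = 132
k: 6·9 - (-7)·9 = 54 - (-63) = 117
PQ × PR = (-119, 132, 117)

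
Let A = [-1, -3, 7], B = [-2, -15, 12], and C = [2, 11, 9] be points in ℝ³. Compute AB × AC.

AB = (-1, -12, 5)
AC = (3, 14, 2)
i: (-12)·2 - 5·14 = -24 - 70 = -94
j: 5·3 - (-1)·2 = 15 - (-2) = 17
k: (-1)·14 - (-12)·3 = -14 - (-36) = 22
AB × AC = (-94, 17, 22)

(-94, 17, 22)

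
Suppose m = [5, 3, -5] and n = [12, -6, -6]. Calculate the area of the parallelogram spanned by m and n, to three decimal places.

86.948

i: 3·(-6) - (-5)·(-6) = -18 - 30 = -48
j: (-5)·12 - 5·(-6) = -60 - (-30) = -30
k: 5·(-6) - 3·12 = -30 - 36 = -66
m × n = (-48, -30, -66)
|m × n| = √((-48)² + (-30)² + (-66)²) = √7560 ≈ 86.9483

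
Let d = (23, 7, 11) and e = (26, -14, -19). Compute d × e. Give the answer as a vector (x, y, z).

i: 7·(-19) - 11·(-14) = -133 - (-154) = 21
j: 11·26 - 23·(-19) = 286 - (-437) = 723
k: 23·(-14) - 7·26 = -322 - 182 = -504
d × e = (21, 723, -504)

(21, 723, -504)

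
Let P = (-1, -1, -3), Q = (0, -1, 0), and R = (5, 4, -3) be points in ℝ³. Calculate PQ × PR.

(-15, 18, 5)

PQ = (1, 0, 3)
PR = (6, 5, 0)
i: 0·0 - 3·5 = 0 - 15 = -15
j: 3·6 - 1·0 = 18 - 0 = 18
k: 1·5 - 0·6 = 5 - 0 = 5
PQ × PR = (-15, 18, 5)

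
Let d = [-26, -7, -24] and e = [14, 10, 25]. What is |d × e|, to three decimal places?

359.256

i: (-7)·25 - (-24)·10 = -175 - (-240) = 65
j: (-24)·14 - (-26)·25 = -336 - (-650) = 314
k: (-26)·10 - (-7)·14 = -260 - (-98) = -162
d × e = (65, 314, -162)
|d × e| = √(65² + 314² + (-162)²) = √129065 ≈ 359.2562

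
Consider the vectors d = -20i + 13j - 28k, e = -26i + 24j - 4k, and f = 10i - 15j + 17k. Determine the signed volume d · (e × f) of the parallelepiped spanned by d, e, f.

e × f:
i: 24·17 - (-4)·(-15) = 408 - 60 = 348
j: (-4)·10 - (-26)·17 = -40 - (-442) = 402
k: (-26)·(-15) - 24·10 = 390 - 240 = 150
e × f = (348, 402, 150)
d · (e × f) = (-20)·348 + 13·402 + (-28)·150 = -6960 + 5226 - 4200 = -5934

-5934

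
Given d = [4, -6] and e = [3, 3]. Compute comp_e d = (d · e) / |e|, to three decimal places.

-1.414

d · e = 4·3 + (-6)·3 = 12 - 18 = -6
|e| = √(9 + 9) = √18 ≈ 4.2426
comp_e d = -6 / √18 ≈ -1.414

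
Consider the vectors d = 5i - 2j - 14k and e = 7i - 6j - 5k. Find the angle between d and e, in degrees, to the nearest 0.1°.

42.0

d · e = 5·7 + (-2)·(-6) + (-14)·(-5) = 35 + 12 + 70 = 117
|d|² = 25 + 4 + 196 = 225,  |d| = √225 ≈ 15.000000
|e|² = 49 + 36 + 25 = 110,  |e| = √110 ≈ 10.488088
cos θ = 117 / (15.000000 · 10.488088) ≈ 0.74370
θ = arccos(0.74370) ≈ 42.0°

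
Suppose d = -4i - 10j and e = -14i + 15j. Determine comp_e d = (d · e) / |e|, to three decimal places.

d · e = (-4)·(-14) + (-10)·15 = 56 - 150 = -94
|e| = √(196 + 225) = √421 ≈ 20.5183
comp_e d = -94 / √421 ≈ -4.581

-4.581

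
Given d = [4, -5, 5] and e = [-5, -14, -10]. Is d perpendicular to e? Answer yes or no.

yes

d · e = 4·(-5) + (-5)·(-14) + 5·(-10) = -20 + 70 - 50 = 0
Zero, so the vectors are orthogonal.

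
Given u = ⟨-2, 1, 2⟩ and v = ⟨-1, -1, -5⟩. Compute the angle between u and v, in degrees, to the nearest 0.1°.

125.3

u · v = (-2)·(-1) + 1·(-1) + 2·(-5) = 2 - 1 - 10 = -9
|u|² = 4 + 1 + 4 = 9,  |u| = √9 ≈ 3.000000
|v|² = 1 + 1 + 25 = 27,  |v| = √27 ≈ 5.196152
cos θ = -9 / (3.000000 · 5.196152) ≈ -0.57735
θ = arccos(-0.57735) ≈ 125.3°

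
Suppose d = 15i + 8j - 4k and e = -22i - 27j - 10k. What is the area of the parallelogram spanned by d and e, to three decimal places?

380.038

i: 8·(-10) - (-4)·(-27) = -80 - 108 = -188
j: (-4)·(-22) - 15·(-10) = 88 - (-150) = 238
k: 15·(-27) - 8·(-22) = -405 - (-176) = -229
d × e = (-188, 238, -229)
|d × e| = √((-188)² + 238² + (-229)²) = √144429 ≈ 380.0382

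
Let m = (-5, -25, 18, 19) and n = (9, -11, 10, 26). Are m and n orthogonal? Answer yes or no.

m · n = (-5)·9 + (-25)·(-11) + 18·10 + 19·26 = -45 + 275 + 180 + 494 = 904
Nonzero, so the vectors are not orthogonal.

no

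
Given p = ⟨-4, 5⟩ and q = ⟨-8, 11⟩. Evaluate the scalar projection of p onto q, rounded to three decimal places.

p · q = (-4)·(-8) + 5·11 = 32 + 55 = 87
|q| = √(64 + 121) = √185 ≈ 13.6015
comp_q p = 87 / √185 ≈ 6.396

6.396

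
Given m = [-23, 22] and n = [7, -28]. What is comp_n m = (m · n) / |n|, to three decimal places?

-26.921

m · n = (-23)·7 + 22·(-28) = -161 - 616 = -777
|n| = √(49 + 784) = √833 ≈ 28.8617
comp_n m = -777 / √833 ≈ -26.921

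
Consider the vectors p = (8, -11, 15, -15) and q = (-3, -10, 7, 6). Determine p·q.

p · q = 8·(-3) + (-11)·(-10) + 15·7 + (-15)·6 = -24 + 110 + 105 - 90 = 101

101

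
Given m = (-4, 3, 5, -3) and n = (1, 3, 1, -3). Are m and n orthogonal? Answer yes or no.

no

m · n = (-4)·1 + 3·3 + 5·1 + (-3)·(-3) = -4 + 9 + 5 + 9 = 19
Nonzero, so the vectors are not orthogonal.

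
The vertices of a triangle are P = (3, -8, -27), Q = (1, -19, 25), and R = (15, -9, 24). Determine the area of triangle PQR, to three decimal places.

PQ = (-2, -11, 52),  PR = (12, -1, 51)
i: (-11)·51 - 52·(-1) = -561 - (-52) = -509
j: 52·12 - (-2)·51 = 624 - (-102) = 726
k: (-2)·(-1) - (-11)·12 = 2 - (-132) = 134
PQ × PR = (-509, 726, 134)
|PQ × PR| = √804113 ≈ 896.7235
area = ½ · 896.7235 ≈ 448.362

448.362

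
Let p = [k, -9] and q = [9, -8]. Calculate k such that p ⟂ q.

p · q = k·9 + (-9)·(-8) = 72 + 9k
Set equal to 0: 9k = -72, so k = -8.

-8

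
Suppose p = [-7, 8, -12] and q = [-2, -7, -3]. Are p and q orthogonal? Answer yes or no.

p · q = (-7)·(-2) + 8·(-7) + (-12)·(-3) = 14 - 56 + 36 = -6
Nonzero, so the vectors are not orthogonal.

no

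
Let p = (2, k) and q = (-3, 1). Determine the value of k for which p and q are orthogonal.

p · q = 2·(-3) + k·1 = -6 + 1k
Set equal to 0: 1k = 6, so k = 6.

6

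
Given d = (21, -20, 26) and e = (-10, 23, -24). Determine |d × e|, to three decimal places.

i: (-20)·(-24) - 26·23 = 480 - 598 = -118
j: 26·(-10) - 21·(-24) = -260 - (-504) = 244
k: 21·23 - (-20)·(-10) = 483 - 200 = 283
d × e = (-118, 244, 283)
|d × e| = √((-118)² + 244² + 283²) = √153549 ≈ 391.8533

391.853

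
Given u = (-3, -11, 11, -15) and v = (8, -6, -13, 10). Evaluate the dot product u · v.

-251

u · v = (-3)·8 + (-11)·(-6) + 11·(-13) + (-15)·10 = -24 + 66 - 143 - 150 = -251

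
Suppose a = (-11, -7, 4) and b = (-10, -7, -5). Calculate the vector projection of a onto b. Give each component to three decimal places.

a · b = (-11)·(-10) + (-7)·(-7) + 4·(-5) = 110 + 49 - 20 = 139
|b|² = 100 + 49 + 25 = 174
proj_b a = (139/174) · (-10, -7, -5) ≈ (-7.989, -5.592, -3.994)

(-7.989, -5.592, -3.994)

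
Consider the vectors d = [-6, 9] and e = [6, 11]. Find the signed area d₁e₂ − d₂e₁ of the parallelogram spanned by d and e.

(-6)·11 - 9·6 = -66 - 54 = -120

-120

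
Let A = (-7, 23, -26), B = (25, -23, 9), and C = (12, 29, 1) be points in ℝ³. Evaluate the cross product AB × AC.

(-1452, -199, 1066)

AB = (32, -46, 35)
AC = (19, 6, 27)
i: (-46)·27 - 35·6 = -1242 - 210 = -1452
j: 35·19 - 32·27 = 665 - 864 = -199
k: 32·6 - (-46)·19 = 192 - (-874) = 1066
AB × AC = (-1452, -199, 1066)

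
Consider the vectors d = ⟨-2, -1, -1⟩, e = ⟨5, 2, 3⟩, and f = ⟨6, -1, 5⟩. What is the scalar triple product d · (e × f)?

e × f:
i: 2·5 - 3·(-1) = 10 - (-3) = 13
j: 3·6 - 5·5 = 18 - 25 = -7
k: 5·(-1) - 2·6 = -5 - 12 = -17
e × f = (13, -7, -17)
d · (e × f) = (-2)·13 + (-1)·(-7) + (-1)·(-17) = -26 + 7 + 17 = -2

-2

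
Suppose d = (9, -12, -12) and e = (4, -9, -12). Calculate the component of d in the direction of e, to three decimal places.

18.552

d · e = 9·4 + (-12)·(-9) + (-12)·(-12) = 36 + 108 + 144 = 288
|e| = √(16 + 81 + 144) = √241 ≈ 15.5242
comp_e d = 288 / √241 ≈ 18.552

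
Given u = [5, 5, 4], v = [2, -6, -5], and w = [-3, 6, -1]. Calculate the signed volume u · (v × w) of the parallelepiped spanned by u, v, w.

241

v × w:
i: (-6)·(-1) - (-5)·6 = 6 - (-30) = 36
j: (-5)·(-3) - 2·(-1) = 15 - (-2) = 17
k: 2·6 - (-6)·(-3) = 12 - 18 = -6
v × w = (36, 17, -6)
u · (v × w) = 5·36 + 5·17 + 4·(-6) = 180 + 85 - 24 = 241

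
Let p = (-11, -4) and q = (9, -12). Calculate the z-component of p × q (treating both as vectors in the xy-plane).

168

(-11)·(-12) - (-4)·9 = 132 - (-36) = 168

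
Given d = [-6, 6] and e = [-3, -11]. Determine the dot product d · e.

-48

d · e = (-6)·(-3) + 6·(-11) = 18 - 66 = -48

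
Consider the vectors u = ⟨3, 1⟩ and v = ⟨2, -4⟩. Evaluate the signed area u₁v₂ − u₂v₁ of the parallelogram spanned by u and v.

-14

3·(-4) - 1·2 = -12 - 2 = -14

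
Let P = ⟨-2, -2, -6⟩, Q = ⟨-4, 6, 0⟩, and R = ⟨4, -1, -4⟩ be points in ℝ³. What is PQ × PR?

PQ = (-2, 8, 6)
PR = (6, 1, 2)
i: 8·2 - 6·1 = 16 - 6 = 10
j: 6·6 - (-2)·2 = 36 - (-4) = 40
k: (-2)·1 - 8·6 = -2 - 48 = -50
PQ × PR = (10, 40, -50)

(10, 40, -50)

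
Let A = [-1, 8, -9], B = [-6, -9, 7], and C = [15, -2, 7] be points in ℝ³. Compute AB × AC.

(-112, 336, 322)

AB = (-5, -17, 16)
AC = (16, -10, 16)
i: (-17)·16 - 16·(-10) = -272 - (-160) = -112
j: 16·16 - (-5)·16 = 256 - (-80) = 336
k: (-5)·(-10) - (-17)·16 = 50 - (-272) = 322
AB × AC = (-112, 336, 322)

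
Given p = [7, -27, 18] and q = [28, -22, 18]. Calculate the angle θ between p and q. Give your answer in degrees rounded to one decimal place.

32.7

p · q = 7·28 + (-27)·(-22) + 18·18 = 196 + 594 + 324 = 1114
|p|² = 49 + 729 + 324 = 1102,  |p| = √1102 ≈ 33.196385
|q|² = 784 + 484 + 324 = 1592,  |q| = √1592 ≈ 39.899875
cos θ = 1114 / (33.196385 · 39.899875) ≈ 0.84105
θ = arccos(0.84105) ≈ 32.7°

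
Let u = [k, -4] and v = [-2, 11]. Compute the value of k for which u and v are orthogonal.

-22

u · v = k·(-2) + (-4)·11 = -44 - 2k
Set equal to 0: -2k = 44, so k = -22.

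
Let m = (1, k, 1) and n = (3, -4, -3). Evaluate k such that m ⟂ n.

0

m · n = 1·3 + k·(-4) + 1·(-3) = 0 - 4k
Set equal to 0: -4k = 0, so k = 0.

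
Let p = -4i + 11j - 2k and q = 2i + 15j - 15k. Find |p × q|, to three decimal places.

i: 11·(-15) - (-2)·15 = -165 - (-30) = -135
j: (-2)·2 - (-4)·(-15) = -4 - 60 = -64
k: (-4)·15 - 11·2 = -60 - 22 = -82
p × q = (-135, -64, -82)
|p × q| = √((-135)² + (-64)² + (-82)²) = √29045 ≈ 170.4259

170.426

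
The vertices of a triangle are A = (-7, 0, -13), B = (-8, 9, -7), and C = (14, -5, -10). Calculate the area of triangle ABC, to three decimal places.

AB = (-1, 9, 6),  AC = (21, -5, 3)
i: 9·3 - 6·(-5) = 27 - (-30) = 57
j: 6·21 - (-1)·3 = 126 - (-3) = 129
k: (-1)·(-5) - 9·21 = 5 - 189 = -184
AB × AC = (57, 129, -184)
|AB × AC| = √53746 ≈ 231.8318
area = ½ · 231.8318 ≈ 115.916

115.916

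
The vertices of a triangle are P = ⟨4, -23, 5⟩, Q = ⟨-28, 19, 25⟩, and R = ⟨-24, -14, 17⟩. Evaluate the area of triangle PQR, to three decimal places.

PQ = (-32, 42, 20),  PR = (-28, 9, 12)
i: 42·12 - 20·9 = 504 - 180 = 324
j: 20·(-28) - (-32)·12 = -560 - (-384) = -176
k: (-32)·9 - 42·(-28) = -288 - (-1176) = 888
PQ × PR = (324, -176, 888)
|PQ × PR| = √924496 ≈ 961.5072
area = ½ · 961.5072 ≈ 480.754

480.754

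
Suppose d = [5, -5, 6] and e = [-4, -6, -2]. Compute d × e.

(46, -14, -50)

i: (-5)·(-2) - 6·(-6) = 10 - (-36) = 46
j: 6·(-4) - 5·(-2) = -24 - (-10) = -14
k: 5·(-6) - (-5)·(-4) = -30 - 20 = -50
d × e = (46, -14, -50)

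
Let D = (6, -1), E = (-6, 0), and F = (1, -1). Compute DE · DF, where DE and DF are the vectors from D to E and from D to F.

60

DE = E − D = (-12, 1)
DF = F − D = (-5, 0)
DE · DF = (-12)·(-5) + 1·0 = 60 + 0 = 60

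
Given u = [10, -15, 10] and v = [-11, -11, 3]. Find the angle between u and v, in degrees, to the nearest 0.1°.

u · v = 10·(-11) + (-15)·(-11) + 10·3 = -110 + 165 + 30 = 85
|u|² = 100 + 225 + 100 = 425,  |u| = √425 ≈ 20.615528
|v|² = 121 + 121 + 9 = 251,  |v| = √251 ≈ 15.842980
cos θ = 85 / (20.615528 · 15.842980) ≈ 0.26025
θ = arccos(0.26025) ≈ 74.9°

74.9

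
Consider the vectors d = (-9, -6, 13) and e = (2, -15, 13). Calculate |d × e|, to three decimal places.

i: (-6)·13 - 13·(-15) = -78 - (-195) = 117
j: 13·2 - (-9)·13 = 26 - (-117) = 143
k: (-9)·(-15) - (-6)·2 = 135 - (-12) = 147
d × e = (117, 143, 147)
|d × e| = √(117² + 143² + 147²) = √55747 ≈ 236.1080

236.108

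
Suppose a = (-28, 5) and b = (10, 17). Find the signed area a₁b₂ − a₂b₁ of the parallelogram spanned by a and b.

-526

(-28)·17 - 5·10 = -476 - 50 = -526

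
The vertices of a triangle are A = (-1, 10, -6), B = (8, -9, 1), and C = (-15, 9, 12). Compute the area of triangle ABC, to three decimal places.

AB = (9, -19, 7),  AC = (-14, -1, 18)
i: (-19)·18 - 7·(-1) = -342 - (-7) = -335
j: 7·(-14) - 9·18 = -98 - 162 = -260
k: 9·(-1) - (-19)·(-14) = -9 - 266 = -275
AB × AC = (-335, -260, -275)
|AB × AC| = √255450 ≈ 505.4206
area = ½ · 505.4206 ≈ 252.710

252.710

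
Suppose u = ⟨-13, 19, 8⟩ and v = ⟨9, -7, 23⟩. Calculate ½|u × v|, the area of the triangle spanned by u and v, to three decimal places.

i: 19·23 - 8·(-7) = 437 - (-56) = 493
j: 8·9 - (-13)·23 = 72 - (-299) = 371
k: (-13)·(-7) - 19·9 = 91 - 171 = -80
u × v = (493, 371, -80)
|u × v| = √(493² + 371² + (-80)²) = √387090 ≈ 622.1656
area = ½ · 622.1656 ≈ 311.083

311.083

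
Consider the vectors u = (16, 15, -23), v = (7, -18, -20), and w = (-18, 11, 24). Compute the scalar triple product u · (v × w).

v × w:
i: (-18)·24 - (-20)·11 = -432 - (-220) = -212
j: (-20)·(-18) - 7·24 = 360 - 168 = 192
k: 7·11 - (-18)·(-18) = 77 - 324 = -247
v × w = (-212, 192, -247)
u · (v × w) = 16·(-212) + 15·192 + (-23)·(-247) = -3392 + 2880 + 5681 = 5169

5169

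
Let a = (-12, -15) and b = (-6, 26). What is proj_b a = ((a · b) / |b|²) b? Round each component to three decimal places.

(2.680, -11.612)

a · b = (-12)·(-6) + (-15)·26 = 72 - 390 = -318
|b|² = 36 + 676 = 712
proj_b a = (-318/712) · (-6, 26) ≈ (2.680, -11.612)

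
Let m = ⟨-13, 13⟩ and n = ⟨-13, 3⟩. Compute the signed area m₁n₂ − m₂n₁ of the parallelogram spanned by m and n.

(-13)·3 - 13·(-13) = -39 - (-169) = 130

130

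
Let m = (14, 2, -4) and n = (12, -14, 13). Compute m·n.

m · n = 14·12 + 2·(-14) + (-4)·13 = 168 - 28 - 52 = 88

88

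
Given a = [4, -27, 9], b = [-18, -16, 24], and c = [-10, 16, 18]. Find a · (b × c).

-8988

b × c:
i: (-16)·18 - 24·16 = -288 - 384 = -672
j: 24·(-10) - (-18)·18 = -240 - (-324) = 84
k: (-18)·16 - (-16)·(-10) = -288 - 160 = -448
b × c = (-672, 84, -448)
a · (b × c) = 4·(-672) + (-27)·84 + 9·(-448) = -2688 - 2268 - 4032 = -8988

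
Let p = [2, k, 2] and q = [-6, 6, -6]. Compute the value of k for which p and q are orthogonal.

4

p · q = 2·(-6) + k·6 + 2·(-6) = -24 + 6k
Set equal to 0: 6k = 24, so k = 4.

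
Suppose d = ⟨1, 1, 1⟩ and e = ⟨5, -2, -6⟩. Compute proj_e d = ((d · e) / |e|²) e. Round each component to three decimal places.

(-0.231, 0.092, 0.277)

d · e = 1·5 + 1·(-2) + 1·(-6) = 5 - 2 - 6 = -3
|e|² = 25 + 4 + 36 = 65
proj_e d = (-3/65) · (5, -2, -6) ≈ (-0.231, 0.092, 0.277)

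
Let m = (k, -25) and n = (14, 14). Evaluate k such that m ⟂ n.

25

m · n = k·14 + (-25)·14 = -350 + 14k
Set equal to 0: 14k = 350, so k = 25.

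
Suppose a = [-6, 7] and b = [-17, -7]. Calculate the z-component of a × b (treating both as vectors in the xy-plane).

161

(-6)·(-7) - 7·(-17) = 42 - (-119) = 161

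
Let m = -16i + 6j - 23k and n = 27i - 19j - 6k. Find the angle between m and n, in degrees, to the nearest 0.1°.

115.1

m · n = (-16)·27 + 6·(-19) + (-23)·(-6) = -432 - 114 + 138 = -408
|m|² = 256 + 36 + 529 = 821,  |m| = √821 ≈ 28.653098
|n|² = 729 + 361 + 36 = 1126,  |n| = √1126 ≈ 33.555923
cos θ = -408 / (28.653098 · 33.555923) ≈ -0.42435
θ = arccos(-0.42435) ≈ 115.1°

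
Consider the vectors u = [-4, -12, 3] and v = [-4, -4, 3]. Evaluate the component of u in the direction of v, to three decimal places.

u · v = (-4)·(-4) + (-12)·(-4) + 3·3 = 16 + 48 + 9 = 73
|v| = √(16 + 16 + 9) = √41 ≈ 6.4031
comp_v u = 73 / √41 ≈ 11.401

11.401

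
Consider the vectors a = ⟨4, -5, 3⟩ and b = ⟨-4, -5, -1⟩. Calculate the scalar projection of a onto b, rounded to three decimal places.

a · b = 4·(-4) + (-5)·(-5) + 3·(-1) = -16 + 25 - 3 = 6
|b| = √(16 + 25 + 1) = √42 ≈ 6.4807
comp_b a = 6 / √42 ≈ 0.926

0.926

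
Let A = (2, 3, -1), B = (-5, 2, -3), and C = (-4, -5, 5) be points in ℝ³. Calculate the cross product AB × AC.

(-22, 54, 50)

AB = (-7, -1, -2)
AC = (-6, -8, 6)
i: (-1)·6 - (-2)·(-8) = -6 - 16 = -22
j: (-2)·(-6) - (-7)·6 = 12 - (-42) = 54
k: (-7)·(-8) - (-1)·(-6) = 56 - 6 = 50
AB × AC = (-22, 54, 50)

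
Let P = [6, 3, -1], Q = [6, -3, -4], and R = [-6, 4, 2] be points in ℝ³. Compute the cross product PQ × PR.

(-15, 36, -72)

PQ = (0, -6, -3)
PR = (-12, 1, 3)
i: (-6)·3 - (-3)·1 = -18 - (-3) = -15
j: (-3)·(-12) - 0·3 = 36 - 0 = 36
k: 0·1 - (-6)·(-12) = 0 - 72 = -72
PQ × PR = (-15, 36, -72)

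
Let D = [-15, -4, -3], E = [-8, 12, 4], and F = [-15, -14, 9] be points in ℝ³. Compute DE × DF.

(262, -84, -70)

DE = (7, 16, 7)
DF = (0, -10, 12)
i: 16·12 - 7·(-10) = 192 - (-70) = 262
j: 7·0 - 7·12 = 0 - 84 = -84
k: 7·(-10) - 16·0 = -70 - 0 = -70
DE × DF = (262, -84, -70)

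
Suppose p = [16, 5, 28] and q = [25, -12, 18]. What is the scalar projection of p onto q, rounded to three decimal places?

p · q = 16·25 + 5·(-12) + 28·18 = 400 - 60 + 504 = 844
|q| = √(625 + 144 + 324) = √1093 ≈ 33.0606
comp_q p = 844 / √1093 ≈ 25.529

25.529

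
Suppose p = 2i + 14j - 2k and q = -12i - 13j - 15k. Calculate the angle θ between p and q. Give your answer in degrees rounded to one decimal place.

p · q = 2·(-12) + 14·(-13) + (-2)·(-15) = -24 - 182 + 30 = -176
|p|² = 4 + 196 + 4 = 204,  |p| = √204 ≈ 14.282857
|q|² = 144 + 169 + 225 = 538,  |q| = √538 ≈ 23.194827
cos θ = -176 / (14.282857 · 23.194827) ≈ -0.53126
θ = arccos(-0.53126) ≈ 122.1°

122.1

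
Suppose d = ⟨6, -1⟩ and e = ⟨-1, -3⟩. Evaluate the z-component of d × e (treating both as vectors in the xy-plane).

-19

6·(-3) - (-1)·(-1) = -18 - 1 = -19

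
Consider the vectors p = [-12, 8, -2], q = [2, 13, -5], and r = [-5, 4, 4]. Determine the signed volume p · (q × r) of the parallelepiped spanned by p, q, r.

q × r:
i: 13·4 - (-5)·4 = 52 - (-20) = 72
j: (-5)·(-5) - 2·4 = 25 - 8 = 17
k: 2·4 - 13·(-5) = 8 - (-65) = 73
q × r = (72, 17, 73)
p · (q × r) = (-12)·72 + 8·17 + (-2)·73 = -864 + 136 - 146 = -874

-874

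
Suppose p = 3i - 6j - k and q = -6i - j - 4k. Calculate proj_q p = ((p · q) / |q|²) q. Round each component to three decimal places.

p · q = 3·(-6) + (-6)·(-1) + (-1)·(-4) = -18 + 6 + 4 = -8
|q|² = 36 + 1 + 16 = 53
proj_q p = (-8/53) · (-6, -1, -4) ≈ (0.906, 0.151, 0.604)

(0.906, 0.151, 0.604)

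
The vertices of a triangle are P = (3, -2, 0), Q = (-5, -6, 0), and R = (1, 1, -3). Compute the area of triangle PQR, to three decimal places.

PQ = (-8, -4, 0),  PR = (-2, 3, -3)
i: (-4)·(-3) - 0·3 = 12 - 0 = 12
j: 0·(-2) - (-8)·(-3) = 0 - 24 = -24
k: (-8)·3 - (-4)·(-2) = -24 - 8 = -32
PQ × PR = (12, -24, -32)
|PQ × PR| = √1744 ≈ 41.7612
area = ½ · 41.7612 ≈ 20.881

20.881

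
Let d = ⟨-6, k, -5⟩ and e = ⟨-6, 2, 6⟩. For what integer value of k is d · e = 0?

-3

d · e = (-6)·(-6) + k·2 + (-5)·6 = 6 + 2k
Set equal to 0: 2k = -6, so k = -3.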